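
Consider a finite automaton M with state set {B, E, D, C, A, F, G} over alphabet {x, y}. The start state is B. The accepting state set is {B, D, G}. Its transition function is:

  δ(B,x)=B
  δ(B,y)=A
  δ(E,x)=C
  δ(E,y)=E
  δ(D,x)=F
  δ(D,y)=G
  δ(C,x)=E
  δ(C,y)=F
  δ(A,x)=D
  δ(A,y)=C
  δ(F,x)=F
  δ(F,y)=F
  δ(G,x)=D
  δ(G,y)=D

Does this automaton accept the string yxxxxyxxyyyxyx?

No

Trace: B -y-> A -x-> D -x-> F -x-> F -x-> F -y-> F -x-> F -x-> F -y-> F -y-> F -y-> F -x-> F -y-> F -x-> F
End state F is not accepting.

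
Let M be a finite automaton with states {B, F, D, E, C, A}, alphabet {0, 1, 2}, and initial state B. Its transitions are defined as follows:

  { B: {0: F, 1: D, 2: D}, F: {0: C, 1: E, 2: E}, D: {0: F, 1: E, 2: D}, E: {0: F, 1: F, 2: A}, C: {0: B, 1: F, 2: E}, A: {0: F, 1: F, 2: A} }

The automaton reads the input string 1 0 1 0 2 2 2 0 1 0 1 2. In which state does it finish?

start at B
read '1': B → D
read '0': D → F
read '1': F → E
read '0': E → F
read '2': F → E
read '2': E → A
read '2': A → A
read '0': A → F
read '1': F → E
read '0': E → F
read '1': F → E
read '2': E → A

A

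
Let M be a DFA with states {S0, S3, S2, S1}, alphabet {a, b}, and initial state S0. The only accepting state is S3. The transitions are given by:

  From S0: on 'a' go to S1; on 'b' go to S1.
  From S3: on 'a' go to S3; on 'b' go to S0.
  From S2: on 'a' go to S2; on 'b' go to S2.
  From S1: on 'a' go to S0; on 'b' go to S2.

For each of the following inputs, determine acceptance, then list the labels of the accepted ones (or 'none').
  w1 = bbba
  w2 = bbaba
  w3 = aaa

none

w1: S0 → S1 → S2 → S2 → S2  → end S2, rejected
w2: S0 → S1 → S2 → S2 → S2 → S2  → end S2, rejected
w3: S0 → S1 → S0 → S1  → end S1, rejected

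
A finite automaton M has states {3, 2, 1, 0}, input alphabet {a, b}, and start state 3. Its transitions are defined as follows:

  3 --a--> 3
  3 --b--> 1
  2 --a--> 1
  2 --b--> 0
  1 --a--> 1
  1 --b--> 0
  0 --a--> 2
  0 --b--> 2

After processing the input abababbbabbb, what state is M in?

3 → 3 → 1 → 1 → 0 → 2 → 0 → 2 → 0 → 2 → 0 → 2 → 0

0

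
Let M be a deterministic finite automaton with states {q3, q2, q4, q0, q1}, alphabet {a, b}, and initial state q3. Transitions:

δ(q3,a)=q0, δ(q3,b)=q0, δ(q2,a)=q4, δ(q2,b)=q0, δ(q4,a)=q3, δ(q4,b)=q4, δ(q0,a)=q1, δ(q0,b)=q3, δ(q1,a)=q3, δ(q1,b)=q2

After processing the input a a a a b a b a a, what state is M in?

start at q3
read 'a': q3 → q0
read 'a': q0 → q1
read 'a': q1 → q3
read 'a': q3 → q0
read 'b': q0 → q3
read 'a': q3 → q0
read 'b': q0 → q3
read 'a': q3 → q0
read 'a': q0 → q1

q1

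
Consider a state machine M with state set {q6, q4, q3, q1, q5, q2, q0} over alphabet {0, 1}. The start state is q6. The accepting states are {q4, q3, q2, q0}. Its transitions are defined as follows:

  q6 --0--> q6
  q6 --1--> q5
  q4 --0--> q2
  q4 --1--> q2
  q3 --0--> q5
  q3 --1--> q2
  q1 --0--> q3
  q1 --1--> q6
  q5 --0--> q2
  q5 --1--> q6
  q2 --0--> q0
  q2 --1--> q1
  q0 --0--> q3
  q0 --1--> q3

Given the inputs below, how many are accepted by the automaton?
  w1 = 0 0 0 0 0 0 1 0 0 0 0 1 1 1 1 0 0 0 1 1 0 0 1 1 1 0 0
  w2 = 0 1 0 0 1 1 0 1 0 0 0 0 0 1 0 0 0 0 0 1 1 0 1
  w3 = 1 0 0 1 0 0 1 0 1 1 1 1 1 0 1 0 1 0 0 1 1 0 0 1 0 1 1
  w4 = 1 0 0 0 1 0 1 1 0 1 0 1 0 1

0

w1: q6 → q6 → q6 → q6 → q6 → q6 → q6 → q5 → q2 → q0 → q3 → q5 → q6 → q5 → q6 → q5 → q2 → q0 → q3 → q2 → q1 → q3 → q5 → q6 → q5 → q6 → q6 → q6  → end q6, rejected
w2: q6 → q6 → q5 → q2 → q0 → q3 → q2 → q0 → q3 → q5 → q2 → q0 → q3 → q5 → q6 → q6 → q6 → q6 → q6 → q6 → q5 → q6 → q6 → q5  → end q5, rejected
w3: q6 → q5 → q2 → q0 → q3 → q5 → q2 → q1 → q3 → q2 → q1 → q6 → q5 → q6 → q6 → q5 → q2 → q1 → q3 → q5 → q6 → q5 → q2 → q0 → q3 → q5 → q6 → q5  → end q5, rejected
w4: q6 → q5 → q2 → q0 → q3 → q2 → q0 → q3 → q2 → q0 → q3 → q5 → q6 → q6 → q5  → end q5, rejected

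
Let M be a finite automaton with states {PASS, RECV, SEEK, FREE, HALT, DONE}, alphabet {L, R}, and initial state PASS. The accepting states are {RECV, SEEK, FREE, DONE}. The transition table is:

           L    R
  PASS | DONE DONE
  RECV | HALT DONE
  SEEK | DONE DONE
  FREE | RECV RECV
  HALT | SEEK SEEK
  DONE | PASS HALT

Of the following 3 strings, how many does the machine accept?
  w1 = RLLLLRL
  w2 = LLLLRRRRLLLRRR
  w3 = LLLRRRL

2

w1: Trace: PASS -R-> DONE -L-> PASS -L-> DONE -L-> PASS -L-> DONE -R-> HALT -L-> SEEK  → end SEEK, accepted
w2: Trace: PASS -L-> DONE -L-> PASS -L-> DONE -L-> PASS -R-> DONE -R-> HALT -R-> SEEK -R-> DONE -L-> PASS -L-> DONE -L-> PASS -R-> DONE -R-> HALT -R-> SEEK  → end SEEK, accepted
w3: Trace: PASS -L-> DONE -L-> PASS -L-> DONE -R-> HALT -R-> SEEK -R-> DONE -L-> PASS  → end PASS, rejected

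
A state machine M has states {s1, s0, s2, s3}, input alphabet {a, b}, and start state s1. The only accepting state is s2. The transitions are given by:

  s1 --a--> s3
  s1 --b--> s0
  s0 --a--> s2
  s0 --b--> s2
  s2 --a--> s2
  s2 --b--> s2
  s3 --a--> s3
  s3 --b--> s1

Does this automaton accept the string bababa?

Yes

s1 → s0 → s2 → s2 → s2 → s2 → s2
End state s2 is accepting.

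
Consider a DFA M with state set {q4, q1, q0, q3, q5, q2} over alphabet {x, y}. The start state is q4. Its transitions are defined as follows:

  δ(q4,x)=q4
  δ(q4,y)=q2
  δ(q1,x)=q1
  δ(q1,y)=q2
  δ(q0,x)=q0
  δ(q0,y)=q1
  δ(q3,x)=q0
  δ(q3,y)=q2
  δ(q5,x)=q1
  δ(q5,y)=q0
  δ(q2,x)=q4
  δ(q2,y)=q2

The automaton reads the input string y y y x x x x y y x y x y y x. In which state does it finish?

start at q4
read 'y': q4 → q2
read 'y': q2 → q2
read 'y': q2 → q2
read 'x': q2 → q4
read 'x': q4 → q4
read 'x': q4 → q4
read 'x': q4 → q4
read 'y': q4 → q2
read 'y': q2 → q2
read 'x': q2 → q4
read 'y': q4 → q2
read 'x': q2 → q4
read 'y': q4 → q2
read 'y': q2 → q2
read 'x': q2 → q4

q4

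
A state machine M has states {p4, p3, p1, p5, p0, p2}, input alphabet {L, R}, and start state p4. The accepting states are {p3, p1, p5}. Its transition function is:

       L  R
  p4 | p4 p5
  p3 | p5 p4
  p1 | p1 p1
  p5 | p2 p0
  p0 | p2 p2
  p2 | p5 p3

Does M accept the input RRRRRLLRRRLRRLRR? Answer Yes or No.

No

Trace: p4 -R-> p5 -R-> p0 -R-> p2 -R-> p3 -R-> p4 -L-> p4 -L-> p4 -R-> p5 -R-> p0 -R-> p2 -L-> p5 -R-> p0 -R-> p2 -L-> p5 -R-> p0 -R-> p2
End state p2 is not accepting.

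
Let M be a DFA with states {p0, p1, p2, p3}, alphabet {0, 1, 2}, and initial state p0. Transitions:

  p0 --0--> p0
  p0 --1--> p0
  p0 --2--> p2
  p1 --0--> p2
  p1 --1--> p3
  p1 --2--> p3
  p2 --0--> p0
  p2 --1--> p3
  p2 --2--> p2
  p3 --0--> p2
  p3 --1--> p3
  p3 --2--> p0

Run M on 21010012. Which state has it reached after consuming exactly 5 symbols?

Trace: p0 -2-> p2 -1-> p3 -0-> p2 -1-> p3 -0-> p2
After 5 symbols: p2.

p2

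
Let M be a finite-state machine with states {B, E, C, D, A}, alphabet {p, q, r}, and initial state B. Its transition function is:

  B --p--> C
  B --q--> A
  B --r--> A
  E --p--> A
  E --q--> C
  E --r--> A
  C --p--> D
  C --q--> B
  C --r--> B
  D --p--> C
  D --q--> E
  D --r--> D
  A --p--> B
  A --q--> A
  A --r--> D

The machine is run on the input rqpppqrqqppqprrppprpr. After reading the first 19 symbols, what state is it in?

D

start at B
read 'r': B → A
read 'q': A → A
read 'p': A → B
read 'p': B → C
read 'p': C → D
read 'q': D → E
read 'r': E → A
read 'q': A → A
read 'q': A → A
read 'p': A → B
read 'p': B → C
read 'q': C → B
read 'p': B → C
read 'r': C → B
read 'r': B → A
read 'p': A → B
read 'p': B → C
read 'p': C → D
read 'r': D → D
After 19 symbols: D.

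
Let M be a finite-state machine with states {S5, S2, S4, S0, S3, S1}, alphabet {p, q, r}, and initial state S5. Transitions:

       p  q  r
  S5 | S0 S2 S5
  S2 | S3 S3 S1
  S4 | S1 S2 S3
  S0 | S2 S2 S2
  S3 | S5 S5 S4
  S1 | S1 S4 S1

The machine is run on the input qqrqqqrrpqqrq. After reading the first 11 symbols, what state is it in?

S5 → S2 → S3 → S4 → S2 → S3 → S5 → S5 → S5 → S0 → S2 → S3
After 11 symbols: S3.

S3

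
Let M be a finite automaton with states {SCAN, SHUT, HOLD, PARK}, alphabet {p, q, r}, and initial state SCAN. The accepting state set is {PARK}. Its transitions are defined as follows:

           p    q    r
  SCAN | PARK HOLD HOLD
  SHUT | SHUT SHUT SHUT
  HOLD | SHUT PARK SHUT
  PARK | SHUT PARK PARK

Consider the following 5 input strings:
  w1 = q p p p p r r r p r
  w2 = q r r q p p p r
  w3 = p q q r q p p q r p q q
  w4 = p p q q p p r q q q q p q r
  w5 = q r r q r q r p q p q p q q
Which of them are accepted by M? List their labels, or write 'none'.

none

w1:
  start at SCAN
  read 'q': SCAN → HOLD
  read 'p': HOLD → SHUT
  read 'p': SHUT → SHUT
  read 'p': SHUT → SHUT
  read 'p': SHUT → SHUT
  read 'r': SHUT → SHUT
  read 'r': SHUT → SHUT
  read 'r': SHUT → SHUT
  read 'p': SHUT → SHUT
  read 'r': SHUT → SHUT
  end SHUT, rejected
w2:
  start at SCAN
  read 'q': SCAN → HOLD
  read 'r': HOLD → SHUT
  read 'r': SHUT → SHUT
  read 'q': SHUT → SHUT
  read 'p': SHUT → SHUT
  read 'p': SHUT → SHUT
  read 'p': SHUT → SHUT
  read 'r': SHUT → SHUT
  end SHUT, rejected
w3:
  start at SCAN
  read 'p': SCAN → PARK
  read 'q': PARK → PARK
  read 'q': PARK → PARK
  read 'r': PARK → PARK
  read 'q': PARK → PARK
  read 'p': PARK → SHUT
  read 'p': SHUT → SHUT
  read 'q': SHUT → SHUT
  read 'r': SHUT → SHUT
  read 'p': SHUT → SHUT
  read 'q': SHUT → SHUT
  read 'q': SHUT → SHUT
  end SHUT, rejected
w4:
  start at SCAN
  read 'p': SCAN → PARK
  read 'p': PARK → SHUT
  read 'q': SHUT → SHUT
  read 'q': SHUT → SHUT
  read 'p': SHUT → SHUT
  read 'p': SHUT → SHUT
  read 'r': SHUT → SHUT
  read 'q': SHUT → SHUT
  read 'q': SHUT → SHUT
  read 'q': SHUT → SHUT
  read 'q': SHUT → SHUT
  read 'p': SHUT → SHUT
  read 'q': SHUT → SHUT
  read 'r': SHUT → SHUT
  end SHUT, rejected
w5:
  start at SCAN
  read 'q': SCAN → HOLD
  read 'r': HOLD → SHUT
  read 'r': SHUT → SHUT
  read 'q': SHUT → SHUT
  read 'r': SHUT → SHUT
  read 'q': SHUT → SHUT
  read 'r': SHUT → SHUT
  read 'p': SHUT → SHUT
  read 'q': SHUT → SHUT
  read 'p': SHUT → SHUT
  read 'q': SHUT → SHUT
  read 'p': SHUT → SHUT
  read 'q': SHUT → SHUT
  read 'q': SHUT → SHUT
  end SHUT, rejected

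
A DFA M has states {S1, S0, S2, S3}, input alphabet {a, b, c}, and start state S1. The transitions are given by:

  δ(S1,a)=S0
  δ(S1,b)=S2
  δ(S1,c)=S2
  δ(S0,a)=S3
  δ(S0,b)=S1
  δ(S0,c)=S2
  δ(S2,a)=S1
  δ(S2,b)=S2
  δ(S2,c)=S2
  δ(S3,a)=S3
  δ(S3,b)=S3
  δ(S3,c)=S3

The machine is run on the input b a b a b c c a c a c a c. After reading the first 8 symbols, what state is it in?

start at S1
read 'b': S1 → S2
read 'a': S2 → S1
read 'b': S1 → S2
read 'a': S2 → S1
read 'b': S1 → S2
read 'c': S2 → S2
read 'c': S2 → S2
read 'a': S2 → S1
After 8 symbols: S1.

S1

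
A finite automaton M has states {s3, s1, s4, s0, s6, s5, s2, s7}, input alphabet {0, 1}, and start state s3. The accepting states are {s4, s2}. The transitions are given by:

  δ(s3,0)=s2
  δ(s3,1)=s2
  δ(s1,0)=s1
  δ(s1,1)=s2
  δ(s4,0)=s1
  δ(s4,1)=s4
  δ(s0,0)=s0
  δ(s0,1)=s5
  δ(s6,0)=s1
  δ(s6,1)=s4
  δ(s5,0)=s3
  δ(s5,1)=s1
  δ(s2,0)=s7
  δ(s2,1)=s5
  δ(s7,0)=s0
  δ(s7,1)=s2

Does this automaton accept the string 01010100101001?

No

start at s3
read '0': s3 → s2
read '1': s2 → s5
read '0': s5 → s3
read '1': s3 → s2
read '0': s2 → s7
read '1': s7 → s2
read '0': s2 → s7
read '0': s7 → s0
read '1': s0 → s5
read '0': s5 → s3
read '1': s3 → s2
read '0': s2 → s7
read '0': s7 → s0
read '1': s0 → s5
End state s5 is not accepting.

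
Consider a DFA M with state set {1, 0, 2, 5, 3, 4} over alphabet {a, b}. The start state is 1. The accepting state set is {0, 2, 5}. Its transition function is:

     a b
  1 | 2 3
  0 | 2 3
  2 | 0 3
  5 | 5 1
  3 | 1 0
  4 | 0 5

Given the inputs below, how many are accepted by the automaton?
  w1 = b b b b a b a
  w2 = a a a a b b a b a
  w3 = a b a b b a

1

w1: Trace: 1 -b-> 3 -b-> 0 -b-> 3 -b-> 0 -a-> 2 -b-> 3 -a-> 1  → end 1, rejected
w2: Trace: 1 -a-> 2 -a-> 0 -a-> 2 -a-> 0 -b-> 3 -b-> 0 -a-> 2 -b-> 3 -a-> 1  → end 1, rejected
w3: Trace: 1 -a-> 2 -b-> 3 -a-> 1 -b-> 3 -b-> 0 -a-> 2  → end 2, accepted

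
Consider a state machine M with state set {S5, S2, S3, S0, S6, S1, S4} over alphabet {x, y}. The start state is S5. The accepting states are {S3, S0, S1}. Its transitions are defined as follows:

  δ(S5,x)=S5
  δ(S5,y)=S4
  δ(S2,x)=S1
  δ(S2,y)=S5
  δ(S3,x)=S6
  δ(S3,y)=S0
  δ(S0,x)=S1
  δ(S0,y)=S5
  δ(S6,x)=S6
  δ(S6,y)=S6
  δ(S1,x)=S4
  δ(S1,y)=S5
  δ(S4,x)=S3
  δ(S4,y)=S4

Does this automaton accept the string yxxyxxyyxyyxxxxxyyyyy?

No

Trace: S5 -y-> S4 -x-> S3 -x-> S6 -y-> S6 -x-> S6 -x-> S6 -y-> S6 -y-> S6 -x-> S6 -y-> S6 -y-> S6 -x-> S6 -x-> S6 -x-> S6 -x-> S6 -x-> S6 -y-> S6 -y-> S6 -y-> S6 -y-> S6 -y-> S6
End state S6 is not accepting.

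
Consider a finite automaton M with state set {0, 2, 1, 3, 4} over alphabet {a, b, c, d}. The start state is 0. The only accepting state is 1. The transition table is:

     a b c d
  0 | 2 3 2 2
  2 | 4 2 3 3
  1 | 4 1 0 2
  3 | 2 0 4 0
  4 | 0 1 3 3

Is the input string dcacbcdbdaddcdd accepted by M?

No

Trace: 0 -d-> 2 -c-> 3 -a-> 2 -c-> 3 -b-> 0 -c-> 2 -d-> 3 -b-> 0 -d-> 2 -a-> 4 -d-> 3 -d-> 0 -c-> 2 -d-> 3 -d-> 0
End state 0 is not accepting.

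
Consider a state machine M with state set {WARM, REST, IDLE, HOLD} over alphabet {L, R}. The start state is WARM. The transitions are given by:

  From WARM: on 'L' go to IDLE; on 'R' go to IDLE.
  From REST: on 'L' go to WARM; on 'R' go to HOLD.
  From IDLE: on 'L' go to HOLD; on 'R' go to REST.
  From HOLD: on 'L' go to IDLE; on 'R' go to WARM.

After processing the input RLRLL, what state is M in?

Trace: WARM -R-> IDLE -L-> HOLD -R-> WARM -L-> IDLE -L-> HOLD

HOLD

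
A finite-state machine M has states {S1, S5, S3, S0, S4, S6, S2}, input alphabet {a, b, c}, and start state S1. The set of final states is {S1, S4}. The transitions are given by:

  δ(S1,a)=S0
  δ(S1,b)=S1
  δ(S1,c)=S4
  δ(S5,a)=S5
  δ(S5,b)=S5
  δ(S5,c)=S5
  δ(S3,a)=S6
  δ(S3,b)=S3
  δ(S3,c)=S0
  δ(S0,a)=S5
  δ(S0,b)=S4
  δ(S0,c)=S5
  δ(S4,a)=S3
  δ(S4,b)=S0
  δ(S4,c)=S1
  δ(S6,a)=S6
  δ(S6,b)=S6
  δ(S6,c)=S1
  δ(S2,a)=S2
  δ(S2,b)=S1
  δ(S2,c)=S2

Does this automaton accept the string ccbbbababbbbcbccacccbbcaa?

Trace: S1 -c-> S4 -c-> S1 -b-> S1 -b-> S1 -b-> S1 -a-> S0 -b-> S4 -a-> S3 -b-> S3 -b-> S3 -b-> S3 -b-> S3 -c-> S0 -b-> S4 -c-> S1 -c-> S4 -a-> S3 -c-> S0 -c-> S5 -c-> S5 -b-> S5 -b-> S5 -c-> S5 -a-> S5 -a-> S5
End state S5 is not accepting.

No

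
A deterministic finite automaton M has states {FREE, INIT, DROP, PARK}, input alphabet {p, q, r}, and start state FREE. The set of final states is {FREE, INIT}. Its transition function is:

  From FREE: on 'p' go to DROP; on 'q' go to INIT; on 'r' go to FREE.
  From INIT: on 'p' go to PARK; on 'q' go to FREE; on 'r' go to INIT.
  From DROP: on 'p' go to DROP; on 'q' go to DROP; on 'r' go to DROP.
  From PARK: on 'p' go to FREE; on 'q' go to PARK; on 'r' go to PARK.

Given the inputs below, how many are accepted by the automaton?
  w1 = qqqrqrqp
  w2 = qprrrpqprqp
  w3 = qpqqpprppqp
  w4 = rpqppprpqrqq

w1:
  start at FREE
  read 'q': FREE → INIT
  read 'q': INIT → FREE
  read 'q': FREE → INIT
  read 'r': INIT → INIT
  read 'q': INIT → FREE
  read 'r': FREE → FREE
  read 'q': FREE → INIT
  read 'p': INIT → PARK
  end PARK, rejected
w2:
  start at FREE
  read 'q': FREE → INIT
  read 'p': INIT → PARK
  read 'r': PARK → PARK
  read 'r': PARK → PARK
  read 'r': PARK → PARK
  read 'p': PARK → FREE
  read 'q': FREE → INIT
  read 'p': INIT → PARK
  read 'r': PARK → PARK
  read 'q': PARK → PARK
  read 'p': PARK → FREE
  end FREE, accepted
w3:
  start at FREE
  read 'q': FREE → INIT
  read 'p': INIT → PARK
  read 'q': PARK → PARK
  read 'q': PARK → PARK
  read 'p': PARK → FREE
  read 'p': FREE → DROP
  read 'r': DROP → DROP
  read 'p': DROP → DROP
  read 'p': DROP → DROP
  read 'q': DROP → DROP
  read 'p': DROP → DROP
  end DROP, rejected
w4:
  start at FREE
  read 'r': FREE → FREE
  read 'p': FREE → DROP
  read 'q': DROP → DROP
  read 'p': DROP → DROP
  read 'p': DROP → DROP
  read 'p': DROP → DROP
  read 'r': DROP → DROP
  read 'p': DROP → DROP
  read 'q': DROP → DROP
  read 'r': DROP → DROP
  read 'q': DROP → DROP
  read 'q': DROP → DROP
  end DROP, rejected

1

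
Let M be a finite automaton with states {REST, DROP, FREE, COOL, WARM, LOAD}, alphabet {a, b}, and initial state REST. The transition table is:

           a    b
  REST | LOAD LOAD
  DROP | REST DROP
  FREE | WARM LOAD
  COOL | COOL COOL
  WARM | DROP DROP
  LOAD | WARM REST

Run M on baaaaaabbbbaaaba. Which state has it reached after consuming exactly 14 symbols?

start at REST
read 'b': REST → LOAD
read 'a': LOAD → WARM
read 'a': WARM → DROP
read 'a': DROP → REST
read 'a': REST → LOAD
read 'a': LOAD → WARM
read 'a': WARM → DROP
read 'b': DROP → DROP
read 'b': DROP → DROP
read 'b': DROP → DROP
read 'b': DROP → DROP
read 'a': DROP → REST
read 'a': REST → LOAD
read 'a': LOAD → WARM
After 14 symbols: WARM.

WARM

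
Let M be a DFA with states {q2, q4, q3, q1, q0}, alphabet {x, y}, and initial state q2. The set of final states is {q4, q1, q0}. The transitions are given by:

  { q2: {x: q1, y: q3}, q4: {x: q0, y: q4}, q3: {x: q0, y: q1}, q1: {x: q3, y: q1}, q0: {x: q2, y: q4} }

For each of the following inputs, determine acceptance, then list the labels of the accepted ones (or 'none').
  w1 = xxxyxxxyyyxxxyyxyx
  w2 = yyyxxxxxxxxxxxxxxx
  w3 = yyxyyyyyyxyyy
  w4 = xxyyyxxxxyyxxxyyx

w3

w1: Trace: q2 -x-> q1 -x-> q3 -x-> q0 -y-> q4 -x-> q0 -x-> q2 -x-> q1 -y-> q1 -y-> q1 -y-> q1 -x-> q3 -x-> q0 -x-> q2 -y-> q3 -y-> q1 -x-> q3 -y-> q1 -x-> q3  → end q3, rejected
w2: Trace: q2 -y-> q3 -y-> q1 -y-> q1 -x-> q3 -x-> q0 -x-> q2 -x-> q1 -x-> q3 -x-> q0 -x-> q2 -x-> q1 -x-> q3 -x-> q0 -x-> q2 -x-> q1 -x-> q3 -x-> q0 -x-> q2  → end q2, rejected
w3: Trace: q2 -y-> q3 -y-> q1 -x-> q3 -y-> q1 -y-> q1 -y-> q1 -y-> q1 -y-> q1 -y-> q1 -x-> q3 -y-> q1 -y-> q1 -y-> q1  → end q1, accepted
w4: Trace: q2 -x-> q1 -x-> q3 -y-> q1 -y-> q1 -y-> q1 -x-> q3 -x-> q0 -x-> q2 -x-> q1 -y-> q1 -y-> q1 -x-> q3 -x-> q0 -x-> q2 -y-> q3 -y-> q1 -x-> q3  → end q3, rejected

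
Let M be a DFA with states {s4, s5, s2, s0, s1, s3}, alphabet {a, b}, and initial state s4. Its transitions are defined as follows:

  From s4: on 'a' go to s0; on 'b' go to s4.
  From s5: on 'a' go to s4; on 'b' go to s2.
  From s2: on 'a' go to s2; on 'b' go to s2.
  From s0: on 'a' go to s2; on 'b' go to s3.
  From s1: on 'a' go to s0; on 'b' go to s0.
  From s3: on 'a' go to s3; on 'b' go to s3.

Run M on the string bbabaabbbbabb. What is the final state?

s4 → s4 → s4 → s0 → s3 → s3 → s3 → s3 → s3 → s3 → s3 → s3 → s3 → s3

s3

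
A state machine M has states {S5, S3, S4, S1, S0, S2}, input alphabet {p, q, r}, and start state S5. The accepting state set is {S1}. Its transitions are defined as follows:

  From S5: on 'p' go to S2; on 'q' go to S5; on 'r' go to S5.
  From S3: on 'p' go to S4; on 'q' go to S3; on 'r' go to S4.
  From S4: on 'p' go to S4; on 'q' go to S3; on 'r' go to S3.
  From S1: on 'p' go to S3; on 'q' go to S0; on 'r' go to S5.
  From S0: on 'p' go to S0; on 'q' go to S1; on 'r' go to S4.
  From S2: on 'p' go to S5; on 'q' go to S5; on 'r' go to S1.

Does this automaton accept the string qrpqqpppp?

No

S5 → S5 → S5 → S2 → S5 → S5 → S2 → S5 → S2 → S5
End state S5 is not accepting.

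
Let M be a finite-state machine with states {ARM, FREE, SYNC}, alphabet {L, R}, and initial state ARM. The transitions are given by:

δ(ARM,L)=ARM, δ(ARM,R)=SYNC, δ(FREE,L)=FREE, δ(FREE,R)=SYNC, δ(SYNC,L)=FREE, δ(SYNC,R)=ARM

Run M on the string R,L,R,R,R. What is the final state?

Trace: ARM -R-> SYNC -L-> FREE -R-> SYNC -R-> ARM -R-> SYNC

SYNC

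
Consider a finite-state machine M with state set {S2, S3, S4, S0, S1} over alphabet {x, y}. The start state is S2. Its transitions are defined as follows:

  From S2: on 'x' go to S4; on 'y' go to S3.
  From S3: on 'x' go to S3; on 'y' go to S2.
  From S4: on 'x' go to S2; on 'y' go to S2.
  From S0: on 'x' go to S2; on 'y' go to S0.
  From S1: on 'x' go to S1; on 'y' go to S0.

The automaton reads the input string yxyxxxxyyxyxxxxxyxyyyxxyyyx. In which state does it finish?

S3

start at S2
read 'y': S2 → S3
read 'x': S3 → S3
read 'y': S3 → S2
read 'x': S2 → S4
read 'x': S4 → S2
read 'x': S2 → S4
read 'x': S4 → S2
read 'y': S2 → S3
read 'y': S3 → S2
read 'x': S2 → S4
read 'y': S4 → S2
read 'x': S2 → S4
read 'x': S4 → S2
read 'x': S2 → S4
read 'x': S4 → S2
read 'x': S2 → S4
read 'y': S4 → S2
read 'x': S2 → S4
read 'y': S4 → S2
read 'y': S2 → S3
read 'y': S3 → S2
read 'x': S2 → S4
read 'x': S4 → S2
read 'y': S2 → S3
read 'y': S3 → S2
read 'y': S2 → S3
read 'x': S3 → S3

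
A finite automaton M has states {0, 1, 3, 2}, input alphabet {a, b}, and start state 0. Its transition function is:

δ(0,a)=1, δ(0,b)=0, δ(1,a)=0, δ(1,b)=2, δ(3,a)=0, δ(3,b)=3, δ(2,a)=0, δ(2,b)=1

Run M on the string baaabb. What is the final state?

1

start at 0
read 'b': 0 → 0
read 'a': 0 → 1
read 'a': 1 → 0
read 'a': 0 → 1
read 'b': 1 → 2
read 'b': 2 → 1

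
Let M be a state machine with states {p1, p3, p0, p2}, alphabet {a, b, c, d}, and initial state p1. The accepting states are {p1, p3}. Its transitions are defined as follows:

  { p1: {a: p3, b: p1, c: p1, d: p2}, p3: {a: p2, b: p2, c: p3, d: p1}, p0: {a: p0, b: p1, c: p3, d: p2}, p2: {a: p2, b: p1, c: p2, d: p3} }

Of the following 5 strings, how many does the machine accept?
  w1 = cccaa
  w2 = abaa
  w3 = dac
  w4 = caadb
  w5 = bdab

w1: Trace: p1 -c-> p1 -c-> p1 -c-> p1 -a-> p3 -a-> p2  → end p2, rejected
w2: Trace: p1 -a-> p3 -b-> p2 -a-> p2 -a-> p2  → end p2, rejected
w3: Trace: p1 -d-> p2 -a-> p2 -c-> p2  → end p2, rejected
w4: Trace: p1 -c-> p1 -a-> p3 -a-> p2 -d-> p3 -b-> p2  → end p2, rejected
w5: Trace: p1 -b-> p1 -d-> p2 -a-> p2 -b-> p1  → end p1, accepted

1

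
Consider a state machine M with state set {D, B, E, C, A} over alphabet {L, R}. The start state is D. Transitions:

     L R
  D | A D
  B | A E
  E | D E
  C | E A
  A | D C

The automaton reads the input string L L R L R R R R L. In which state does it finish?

D

Trace: D -L-> A -L-> D -R-> D -L-> A -R-> C -R-> A -R-> C -R-> A -L-> D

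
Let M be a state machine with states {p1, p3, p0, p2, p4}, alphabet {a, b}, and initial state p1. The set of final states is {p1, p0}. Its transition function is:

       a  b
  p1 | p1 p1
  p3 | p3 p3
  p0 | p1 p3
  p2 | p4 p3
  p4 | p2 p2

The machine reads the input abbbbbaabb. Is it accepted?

Yes

Trace: p1 -a-> p1 -b-> p1 -b-> p1 -b-> p1 -b-> p1 -b-> p1 -a-> p1 -a-> p1 -b-> p1 -b-> p1
End state p1 is accepting.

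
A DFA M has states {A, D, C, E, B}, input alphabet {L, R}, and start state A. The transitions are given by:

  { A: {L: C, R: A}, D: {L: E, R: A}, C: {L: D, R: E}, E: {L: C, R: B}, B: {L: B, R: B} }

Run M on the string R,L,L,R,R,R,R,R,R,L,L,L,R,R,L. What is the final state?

B

A → A → C → D → A → A → A → A → A → A → C → D → E → B → B → B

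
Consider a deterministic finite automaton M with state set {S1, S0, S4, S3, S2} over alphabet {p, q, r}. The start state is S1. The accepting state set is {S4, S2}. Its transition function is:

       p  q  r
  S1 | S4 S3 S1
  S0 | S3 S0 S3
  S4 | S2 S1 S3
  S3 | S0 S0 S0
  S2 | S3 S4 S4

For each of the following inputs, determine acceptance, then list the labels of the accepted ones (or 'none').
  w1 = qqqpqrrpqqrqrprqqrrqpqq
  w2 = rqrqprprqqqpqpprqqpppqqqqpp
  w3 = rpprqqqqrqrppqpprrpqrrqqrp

w1:
  start at S1
  read 'q': S1 → S3
  read 'q': S3 → S0
  read 'q': S0 → S0
  read 'p': S0 → S3
  read 'q': S3 → S0
  read 'r': S0 → S3
  read 'r': S3 → S0
  read 'p': S0 → S3
  read 'q': S3 → S0
  read 'q': S0 → S0
  read 'r': S0 → S3
  read 'q': S3 → S0
  read 'r': S0 → S3
  read 'p': S3 → S0
  read 'r': S0 → S3
  read 'q': S3 → S0
  read 'q': S0 → S0
  read 'r': S0 → S3
  read 'r': S3 → S0
  read 'q': S0 → S0
  read 'p': S0 → S3
  read 'q': S3 → S0
  read 'q': S0 → S0
  end S0, rejected
w2:
  start at S1
  read 'r': S1 → S1
  read 'q': S1 → S3
  read 'r': S3 → S0
  read 'q': S0 → S0
  read 'p': S0 → S3
  read 'r': S3 → S0
  read 'p': S0 → S3
  read 'r': S3 → S0
  read 'q': S0 → S0
  read 'q': S0 → S0
  read 'q': S0 → S0
  read 'p': S0 → S3
  read 'q': S3 → S0
  read 'p': S0 → S3
  read 'p': S3 → S0
  read 'r': S0 → S3
  read 'q': S3 → S0
  read 'q': S0 → S0
  read 'p': S0 → S3
  read 'p': S3 → S0
  read 'p': S0 → S3
  read 'q': S3 → S0
  read 'q': S0 → S0
  read 'q': S0 → S0
  read 'q': S0 → S0
  read 'p': S0 → S3
  read 'p': S3 → S0
  end S0, rejected
w3:
  start at S1
  read 'r': S1 → S1
  read 'p': S1 → S4
  read 'p': S4 → S2
  read 'r': S2 → S4
  read 'q': S4 → S1
  read 'q': S1 → S3
  read 'q': S3 → S0
  read 'q': S0 → S0
  read 'r': S0 → S3
  read 'q': S3 → S0
  read 'r': S0 → S3
  read 'p': S3 → S0
  read 'p': S0 → S3
  read 'q': S3 → S0
  read 'p': S0 → S3
  read 'p': S3 → S0
  read 'r': S0 → S3
  read 'r': S3 → S0
  read 'p': S0 → S3
  read 'q': S3 → S0
  read 'r': S0 → S3
  read 'r': S3 → S0
  read 'q': S0 → S0
  read 'q': S0 → S0
  read 'r': S0 → S3
  read 'p': S3 → S0
  end S0, rejected

none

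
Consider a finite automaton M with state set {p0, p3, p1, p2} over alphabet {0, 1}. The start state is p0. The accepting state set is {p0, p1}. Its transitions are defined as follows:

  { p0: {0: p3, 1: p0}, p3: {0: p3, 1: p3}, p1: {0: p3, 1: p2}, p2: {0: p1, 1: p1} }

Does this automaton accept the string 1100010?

No

Trace: p0 -1-> p0 -1-> p0 -0-> p3 -0-> p3 -0-> p3 -1-> p3 -0-> p3
End state p3 is not accepting.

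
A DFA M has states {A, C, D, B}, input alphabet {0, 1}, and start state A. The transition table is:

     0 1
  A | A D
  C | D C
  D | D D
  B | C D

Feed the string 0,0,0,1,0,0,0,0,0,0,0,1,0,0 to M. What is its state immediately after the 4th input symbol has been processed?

A → A → A → A → D
After 4 symbols: D.

D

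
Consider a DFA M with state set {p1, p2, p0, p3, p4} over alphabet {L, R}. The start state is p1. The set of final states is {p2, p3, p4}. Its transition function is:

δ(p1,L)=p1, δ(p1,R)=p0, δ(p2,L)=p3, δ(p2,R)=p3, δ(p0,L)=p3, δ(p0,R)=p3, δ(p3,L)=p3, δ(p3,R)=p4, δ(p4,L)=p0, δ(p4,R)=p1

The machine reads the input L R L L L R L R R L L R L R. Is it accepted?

Yes

p1 → p1 → p0 → p3 → p3 → p3 → p4 → p0 → p3 → p4 → p0 → p3 → p4 → p0 → p3
End state p3 is accepting.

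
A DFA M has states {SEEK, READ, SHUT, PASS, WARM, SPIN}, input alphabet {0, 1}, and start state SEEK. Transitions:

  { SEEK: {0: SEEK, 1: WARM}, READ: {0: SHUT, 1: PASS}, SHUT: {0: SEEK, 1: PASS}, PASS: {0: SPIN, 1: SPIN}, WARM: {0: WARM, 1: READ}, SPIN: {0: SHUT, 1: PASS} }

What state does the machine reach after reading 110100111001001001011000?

start at SEEK
read '1': SEEK → WARM
read '1': WARM → READ
read '0': READ → SHUT
read '1': SHUT → PASS
read '0': PASS → SPIN
read '0': SPIN → SHUT
read '1': SHUT → PASS
read '1': PASS → SPIN
read '1': SPIN → PASS
read '0': PASS → SPIN
read '0': SPIN → SHUT
read '1': SHUT → PASS
read '0': PASS → SPIN
read '0': SPIN → SHUT
read '1': SHUT → PASS
read '0': PASS → SPIN
read '0': SPIN → SHUT
read '1': SHUT → PASS
read '0': PASS → SPIN
read '1': SPIN → PASS
read '1': PASS → SPIN
read '0': SPIN → SHUT
read '0': SHUT → SEEK
read '0': SEEK → SEEK

SEEK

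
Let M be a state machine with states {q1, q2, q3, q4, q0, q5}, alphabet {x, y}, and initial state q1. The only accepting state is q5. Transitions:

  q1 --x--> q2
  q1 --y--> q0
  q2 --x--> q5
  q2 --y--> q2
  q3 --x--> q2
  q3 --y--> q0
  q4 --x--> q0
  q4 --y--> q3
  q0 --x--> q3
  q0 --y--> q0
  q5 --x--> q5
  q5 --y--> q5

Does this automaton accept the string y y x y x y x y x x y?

No

Trace: q1 -y-> q0 -y-> q0 -x-> q3 -y-> q0 -x-> q3 -y-> q0 -x-> q3 -y-> q0 -x-> q3 -x-> q2 -y-> q2
End state q2 is not accepting.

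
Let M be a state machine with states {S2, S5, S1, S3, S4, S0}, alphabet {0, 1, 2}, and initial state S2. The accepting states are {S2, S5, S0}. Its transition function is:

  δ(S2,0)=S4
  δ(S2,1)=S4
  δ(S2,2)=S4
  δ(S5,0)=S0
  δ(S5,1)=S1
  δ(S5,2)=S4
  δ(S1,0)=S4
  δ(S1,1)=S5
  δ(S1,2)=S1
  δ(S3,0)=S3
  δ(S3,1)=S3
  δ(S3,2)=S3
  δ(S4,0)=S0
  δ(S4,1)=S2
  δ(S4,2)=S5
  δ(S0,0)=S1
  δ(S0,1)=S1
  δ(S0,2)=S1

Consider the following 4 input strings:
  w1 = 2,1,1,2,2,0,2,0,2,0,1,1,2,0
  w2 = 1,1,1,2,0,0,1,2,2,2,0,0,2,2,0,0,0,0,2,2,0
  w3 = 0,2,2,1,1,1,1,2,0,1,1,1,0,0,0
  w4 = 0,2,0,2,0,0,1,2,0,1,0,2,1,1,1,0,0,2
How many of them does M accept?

2

w1:
  start at S2
  read '2': S2 → S4
  read '1': S4 → S2
  read '1': S2 → S4
  read '2': S4 → S5
  read '2': S5 → S4
  read '0': S4 → S0
  read '2': S0 → S1
  read '0': S1 → S4
  read '2': S4 → S5
  read '0': S5 → S0
  read '1': S0 → S1
  read '1': S1 → S5
  read '2': S5 → S4
  read '0': S4 → S0
  end S0, accepted
w2:
  start at S2
  read '1': S2 → S4
  read '1': S4 → S2
  read '1': S2 → S4
  read '2': S4 → S5
  read '0': S5 → S0
  read '0': S0 → S1
  read '1': S1 → S5
  read '2': S5 → S4
  read '2': S4 → S5
  read '2': S5 → S4
  read '0': S4 → S0
  read '0': S0 → S1
  read '2': S1 → S1
  read '2': S1 → S1
  read '0': S1 → S4
  read '0': S4 → S0
  read '0': S0 → S1
  read '0': S1 → S4
  read '2': S4 → S5
  read '2': S5 → S4
  read '0': S4 → S0
  end S0, accepted
w3:
  start at S2
  read '0': S2 → S4
  read '2': S4 → S5
  read '2': S5 → S4
  read '1': S4 → S2
  read '1': S2 → S4
  read '1': S4 → S2
  read '1': S2 → S4
  read '2': S4 → S5
  read '0': S5 → S0
  read '1': S0 → S1
  read '1': S1 → S5
  read '1': S5 → S1
  read '0': S1 → S4
  read '0': S4 → S0
  read '0': S0 → S1
  end S1, rejected
w4:
  start at S2
  read '0': S2 → S4
  read '2': S4 → S5
  read '0': S5 → S0
  read '2': S0 → S1
  read '0': S1 → S4
  read '0': S4 → S0
  read '1': S0 → S1
  read '2': S1 → S1
  read '0': S1 → S4
  read '1': S4 → S2
  read '0': S2 → S4
  read '2': S4 → S5
  read '1': S5 → S1
  read '1': S1 → S5
  read '1': S5 → S1
  read '0': S1 → S4
  read '0': S4 → S0
  read '2': S0 → S1
  end S1, rejected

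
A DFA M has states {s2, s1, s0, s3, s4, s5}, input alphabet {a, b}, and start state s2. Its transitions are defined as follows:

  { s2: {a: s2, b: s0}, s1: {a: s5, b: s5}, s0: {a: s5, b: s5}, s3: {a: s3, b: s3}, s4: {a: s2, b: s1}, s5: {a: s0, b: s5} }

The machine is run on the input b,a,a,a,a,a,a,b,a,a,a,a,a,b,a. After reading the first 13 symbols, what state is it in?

s2 → s0 → s5 → s0 → s5 → s0 → s5 → s0 → s5 → s0 → s5 → s0 → s5 → s0
After 13 symbols: s0.

s0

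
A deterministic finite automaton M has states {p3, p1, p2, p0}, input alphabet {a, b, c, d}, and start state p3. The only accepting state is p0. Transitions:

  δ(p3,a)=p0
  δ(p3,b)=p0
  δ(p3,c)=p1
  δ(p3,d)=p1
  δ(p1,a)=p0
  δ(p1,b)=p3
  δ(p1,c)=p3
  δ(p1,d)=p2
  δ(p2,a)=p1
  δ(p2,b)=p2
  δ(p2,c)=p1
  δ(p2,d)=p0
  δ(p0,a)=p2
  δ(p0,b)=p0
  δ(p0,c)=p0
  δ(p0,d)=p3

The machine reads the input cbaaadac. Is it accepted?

No

Trace: p3 -c-> p1 -b-> p3 -a-> p0 -a-> p2 -a-> p1 -d-> p2 -a-> p1 -c-> p3
End state p3 is not accepting.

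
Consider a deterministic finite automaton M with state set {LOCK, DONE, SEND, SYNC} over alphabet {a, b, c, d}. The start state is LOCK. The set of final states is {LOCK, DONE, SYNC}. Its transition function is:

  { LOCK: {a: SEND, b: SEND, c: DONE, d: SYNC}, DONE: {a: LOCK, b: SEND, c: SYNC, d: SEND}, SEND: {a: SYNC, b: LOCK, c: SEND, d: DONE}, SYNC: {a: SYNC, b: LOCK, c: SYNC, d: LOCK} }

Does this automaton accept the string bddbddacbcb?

LOCK → SEND → DONE → SEND → LOCK → SYNC → LOCK → SEND → SEND → LOCK → DONE → SEND
End state SEND is not accepting.

No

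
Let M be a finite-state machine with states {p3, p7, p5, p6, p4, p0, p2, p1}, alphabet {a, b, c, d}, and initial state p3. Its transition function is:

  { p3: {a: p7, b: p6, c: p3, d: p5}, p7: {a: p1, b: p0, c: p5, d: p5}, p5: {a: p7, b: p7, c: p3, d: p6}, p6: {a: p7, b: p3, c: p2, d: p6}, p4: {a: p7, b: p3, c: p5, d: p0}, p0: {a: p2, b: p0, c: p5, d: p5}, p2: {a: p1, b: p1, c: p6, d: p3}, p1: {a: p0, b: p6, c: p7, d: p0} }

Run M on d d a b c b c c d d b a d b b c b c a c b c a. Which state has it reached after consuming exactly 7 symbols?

p5

p3 → p5 → p6 → p7 → p0 → p5 → p7 → p5
After 7 symbols: p5.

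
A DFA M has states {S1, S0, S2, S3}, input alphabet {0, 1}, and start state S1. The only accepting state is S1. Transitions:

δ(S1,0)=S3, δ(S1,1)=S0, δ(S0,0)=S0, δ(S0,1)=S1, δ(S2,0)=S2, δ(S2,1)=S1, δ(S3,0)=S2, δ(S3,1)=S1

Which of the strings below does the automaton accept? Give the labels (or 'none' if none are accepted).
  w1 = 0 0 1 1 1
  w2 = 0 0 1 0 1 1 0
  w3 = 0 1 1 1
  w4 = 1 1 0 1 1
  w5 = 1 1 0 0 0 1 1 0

w1, w3

w1:
  start at S1
  read '0': S1 → S3
  read '0': S3 → S2
  read '1': S2 → S1
  read '1': S1 → S0
  read '1': S0 → S1
  end S1, accepted
w2:
  start at S1
  read '0': S1 → S3
  read '0': S3 → S2
  read '1': S2 → S1
  read '0': S1 → S3
  read '1': S3 → S1
  read '1': S1 → S0
  read '0': S0 → S0
  end S0, rejected
w3:
  start at S1
  read '0': S1 → S3
  read '1': S3 → S1
  read '1': S1 → S0
  read '1': S0 → S1
  end S1, accepted
w4:
  start at S1
  read '1': S1 → S0
  read '1': S0 → S1
  read '0': S1 → S3
  read '1': S3 → S1
  read '1': S1 → S0
  end S0, rejected
w5:
  start at S1
  read '1': S1 → S0
  read '1': S0 → S1
  read '0': S1 → S3
  read '0': S3 → S2
  read '0': S2 → S2
  read '1': S2 → S1
  read '1': S1 → S0
  read '0': S0 → S0
  end S0, rejected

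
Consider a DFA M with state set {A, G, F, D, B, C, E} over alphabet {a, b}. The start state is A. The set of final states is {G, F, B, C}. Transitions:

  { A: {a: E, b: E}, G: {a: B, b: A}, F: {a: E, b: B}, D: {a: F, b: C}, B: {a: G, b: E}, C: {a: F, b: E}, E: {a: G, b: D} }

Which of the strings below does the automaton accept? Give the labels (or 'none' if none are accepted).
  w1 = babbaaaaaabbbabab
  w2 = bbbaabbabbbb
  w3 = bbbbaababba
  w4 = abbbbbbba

w1: A → E → G → A → E → G → B → G → B → G → B → E → D → C → F → B → G → A  → end A, rejected
w2: A → E → D → C → F → E → D → C → F → B → E → D → C  → end C, accepted
w3: A → E → D → C → E → G → B → E → G → A → E → G  → end G, accepted
w4: A → E → D → C → E → D → C → E → D → F  → end F, accepted

w2, w3, w4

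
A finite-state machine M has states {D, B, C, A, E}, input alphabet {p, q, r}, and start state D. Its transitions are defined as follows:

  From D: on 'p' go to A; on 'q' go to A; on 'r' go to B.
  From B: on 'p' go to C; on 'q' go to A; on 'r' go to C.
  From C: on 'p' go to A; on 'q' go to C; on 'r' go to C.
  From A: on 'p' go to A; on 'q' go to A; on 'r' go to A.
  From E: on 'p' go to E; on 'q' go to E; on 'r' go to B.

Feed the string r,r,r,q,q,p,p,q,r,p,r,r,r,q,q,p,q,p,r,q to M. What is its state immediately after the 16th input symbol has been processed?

A

start at D
read 'r': D → B
read 'r': B → C
read 'r': C → C
read 'q': C → C
read 'q': C → C
read 'p': C → A
read 'p': A → A
read 'q': A → A
read 'r': A → A
read 'p': A → A
read 'r': A → A
read 'r': A → A
read 'r': A → A
read 'q': A → A
read 'q': A → A
read 'p': A → A
After 16 symbols: A.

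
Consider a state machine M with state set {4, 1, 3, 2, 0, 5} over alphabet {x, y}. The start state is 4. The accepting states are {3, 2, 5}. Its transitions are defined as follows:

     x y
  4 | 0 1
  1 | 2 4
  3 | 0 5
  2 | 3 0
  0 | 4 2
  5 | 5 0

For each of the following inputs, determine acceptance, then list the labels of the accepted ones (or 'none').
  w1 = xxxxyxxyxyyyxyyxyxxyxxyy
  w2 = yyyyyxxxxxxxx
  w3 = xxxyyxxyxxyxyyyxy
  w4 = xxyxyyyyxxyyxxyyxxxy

w3

w1: Trace: 4 -x-> 0 -x-> 4 -x-> 0 -x-> 4 -y-> 1 -x-> 2 -x-> 3 -y-> 5 -x-> 5 -y-> 0 -y-> 2 -y-> 0 -x-> 4 -y-> 1 -y-> 4 -x-> 0 -y-> 2 -x-> 3 -x-> 0 -y-> 2 -x-> 3 -x-> 0 -y-> 2 -y-> 0  → end 0, rejected
w2: Trace: 4 -y-> 1 -y-> 4 -y-> 1 -y-> 4 -y-> 1 -x-> 2 -x-> 3 -x-> 0 -x-> 4 -x-> 0 -x-> 4 -x-> 0 -x-> 4  → end 4, rejected
w3: Trace: 4 -x-> 0 -x-> 4 -x-> 0 -y-> 2 -y-> 0 -x-> 4 -x-> 0 -y-> 2 -x-> 3 -x-> 0 -y-> 2 -x-> 3 -y-> 5 -y-> 0 -y-> 2 -x-> 3 -y-> 5  → end 5, accepted
w4: Trace: 4 -x-> 0 -x-> 4 -y-> 1 -x-> 2 -y-> 0 -y-> 2 -y-> 0 -y-> 2 -x-> 3 -x-> 0 -y-> 2 -y-> 0 -x-> 4 -x-> 0 -y-> 2 -y-> 0 -x-> 4 -x-> 0 -x-> 4 -y-> 1  → end 1, rejected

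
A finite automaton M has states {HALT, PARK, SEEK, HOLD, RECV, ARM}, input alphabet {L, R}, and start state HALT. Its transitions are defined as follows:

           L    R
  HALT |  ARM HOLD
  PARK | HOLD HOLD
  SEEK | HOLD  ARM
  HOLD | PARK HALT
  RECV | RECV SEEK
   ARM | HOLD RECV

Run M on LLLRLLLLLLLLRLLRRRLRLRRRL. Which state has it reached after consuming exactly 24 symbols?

RECV

HALT → ARM → HOLD → PARK → HOLD → PARK → HOLD → PARK → HOLD → PARK → HOLD → PARK → HOLD → HALT → ARM → HOLD → HALT → HOLD → HALT → ARM → RECV → RECV → SEEK → ARM → RECV
After 24 symbols: RECV.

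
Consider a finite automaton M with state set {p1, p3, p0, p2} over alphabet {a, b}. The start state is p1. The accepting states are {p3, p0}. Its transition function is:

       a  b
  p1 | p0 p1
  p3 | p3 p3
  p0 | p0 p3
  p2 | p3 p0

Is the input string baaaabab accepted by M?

Yes

p1 → p1 → p0 → p0 → p0 → p0 → p3 → p3 → p3
End state p3 is accepting.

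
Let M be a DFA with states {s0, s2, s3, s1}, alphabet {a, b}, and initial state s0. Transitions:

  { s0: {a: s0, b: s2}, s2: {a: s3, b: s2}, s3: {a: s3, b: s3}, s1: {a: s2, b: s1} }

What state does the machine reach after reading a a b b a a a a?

s3

Trace: s0 -a-> s0 -a-> s0 -b-> s2 -b-> s2 -a-> s3 -a-> s3 -a-> s3 -a-> s3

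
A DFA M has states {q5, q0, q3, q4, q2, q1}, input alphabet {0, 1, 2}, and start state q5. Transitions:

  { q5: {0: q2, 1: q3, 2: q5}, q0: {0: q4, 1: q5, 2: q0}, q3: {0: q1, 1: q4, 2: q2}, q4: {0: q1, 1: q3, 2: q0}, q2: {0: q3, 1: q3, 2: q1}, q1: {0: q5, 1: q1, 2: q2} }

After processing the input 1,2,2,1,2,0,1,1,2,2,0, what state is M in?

q5

Trace: q5 -1-> q3 -2-> q2 -2-> q1 -1-> q1 -2-> q2 -0-> q3 -1-> q4 -1-> q3 -2-> q2 -2-> q1 -0-> q5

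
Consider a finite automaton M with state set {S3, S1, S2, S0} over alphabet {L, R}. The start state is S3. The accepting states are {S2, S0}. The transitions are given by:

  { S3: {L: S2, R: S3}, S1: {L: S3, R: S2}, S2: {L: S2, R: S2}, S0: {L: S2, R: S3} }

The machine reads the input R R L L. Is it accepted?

S3 → S3 → S3 → S2 → S2
End state S2 is accepting.

Yes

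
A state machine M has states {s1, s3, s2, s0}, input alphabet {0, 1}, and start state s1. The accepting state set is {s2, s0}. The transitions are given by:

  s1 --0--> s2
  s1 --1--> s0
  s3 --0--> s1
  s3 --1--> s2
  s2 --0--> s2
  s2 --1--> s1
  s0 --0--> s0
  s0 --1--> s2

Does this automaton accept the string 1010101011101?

start at s1
read '1': s1 → s0
read '0': s0 → s0
read '1': s0 → s2
read '0': s2 → s2
read '1': s2 → s1
read '0': s1 → s2
read '1': s2 → s1
read '0': s1 → s2
read '1': s2 → s1
read '1': s1 → s0
read '1': s0 → s2
read '0': s2 → s2
read '1': s2 → s1
End state s1 is not accepting.

No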